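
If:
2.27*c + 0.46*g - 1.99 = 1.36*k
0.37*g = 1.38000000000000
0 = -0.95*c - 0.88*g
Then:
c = -3.45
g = 3.73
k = -5.97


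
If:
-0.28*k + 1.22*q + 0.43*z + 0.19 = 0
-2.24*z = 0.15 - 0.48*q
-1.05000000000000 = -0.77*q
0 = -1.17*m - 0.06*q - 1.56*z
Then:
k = 6.97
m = -0.37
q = 1.36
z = 0.23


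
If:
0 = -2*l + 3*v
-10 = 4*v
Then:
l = -15/4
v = -5/2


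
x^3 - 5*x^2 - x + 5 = (x - 5)*(x - 1)*(x + 1)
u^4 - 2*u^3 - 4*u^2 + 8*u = u*(u - 2)^2*(u + 2)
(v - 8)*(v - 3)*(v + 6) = v^3 - 5*v^2 - 42*v + 144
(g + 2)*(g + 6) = g^2 + 8*g + 12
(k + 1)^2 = k^2 + 2*k + 1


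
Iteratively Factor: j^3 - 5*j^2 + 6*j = (j - 2)*(j^2 - 3*j) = (j - 3)*(j - 2)*(j)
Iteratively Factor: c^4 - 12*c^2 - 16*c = (c + 2)*(c^3 - 2*c^2 - 8*c) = c*(c + 2)*(c^2 - 2*c - 8) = c*(c - 4)*(c + 2)*(c + 2)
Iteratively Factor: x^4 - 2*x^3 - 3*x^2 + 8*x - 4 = (x - 1)*(x^3 - x^2 - 4*x + 4) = (x - 1)*(x + 2)*(x^2 - 3*x + 2) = (x - 1)^2*(x + 2)*(x - 2)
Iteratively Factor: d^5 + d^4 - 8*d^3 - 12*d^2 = (d)*(d^4 + d^3 - 8*d^2 - 12*d) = d*(d - 3)*(d^3 + 4*d^2 + 4*d) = d*(d - 3)*(d + 2)*(d^2 + 2*d) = d*(d - 3)*(d + 2)^2*(d)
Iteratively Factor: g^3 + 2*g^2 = (g)*(g^2 + 2*g) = g^2*(g + 2)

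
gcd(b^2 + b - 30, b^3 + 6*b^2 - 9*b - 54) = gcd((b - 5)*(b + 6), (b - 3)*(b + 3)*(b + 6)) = b + 6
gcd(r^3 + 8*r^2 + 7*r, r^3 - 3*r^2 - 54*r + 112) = r + 7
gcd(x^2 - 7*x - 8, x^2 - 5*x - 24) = x - 8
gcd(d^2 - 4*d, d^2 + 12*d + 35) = 1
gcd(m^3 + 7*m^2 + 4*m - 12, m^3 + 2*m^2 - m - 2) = m^2 + m - 2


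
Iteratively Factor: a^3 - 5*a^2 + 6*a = (a - 2)*(a^2 - 3*a) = a*(a - 2)*(a - 3)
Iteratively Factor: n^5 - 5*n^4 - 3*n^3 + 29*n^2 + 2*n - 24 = (n - 3)*(n^4 - 2*n^3 - 9*n^2 + 2*n + 8) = (n - 3)*(n - 1)*(n^3 - n^2 - 10*n - 8) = (n - 4)*(n - 3)*(n - 1)*(n^2 + 3*n + 2) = (n - 4)*(n - 3)*(n - 1)*(n + 2)*(n + 1)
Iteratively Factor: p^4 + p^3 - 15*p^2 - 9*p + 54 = (p + 3)*(p^3 - 2*p^2 - 9*p + 18) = (p - 3)*(p + 3)*(p^2 + p - 6) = (p - 3)*(p + 3)^2*(p - 2)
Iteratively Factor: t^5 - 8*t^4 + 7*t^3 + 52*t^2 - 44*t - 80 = (t - 2)*(t^4 - 6*t^3 - 5*t^2 + 42*t + 40) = (t - 2)*(t + 1)*(t^3 - 7*t^2 + 2*t + 40) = (t - 5)*(t - 2)*(t + 1)*(t^2 - 2*t - 8) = (t - 5)*(t - 2)*(t + 1)*(t + 2)*(t - 4)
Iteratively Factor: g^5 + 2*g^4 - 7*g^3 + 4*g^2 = (g)*(g^4 + 2*g^3 - 7*g^2 + 4*g) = g*(g - 1)*(g^3 + 3*g^2 - 4*g) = g^2*(g - 1)*(g^2 + 3*g - 4) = g^2*(g - 1)^2*(g + 4)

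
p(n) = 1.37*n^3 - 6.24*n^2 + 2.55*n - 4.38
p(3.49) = -13.25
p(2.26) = -14.67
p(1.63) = -10.87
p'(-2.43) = 57.15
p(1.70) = -11.35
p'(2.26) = -4.66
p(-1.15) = -17.65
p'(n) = 4.11*n^2 - 12.48*n + 2.55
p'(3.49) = 9.06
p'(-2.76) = 68.30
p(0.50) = -4.49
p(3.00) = -15.90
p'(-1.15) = 22.34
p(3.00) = -15.90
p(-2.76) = -87.76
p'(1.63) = -6.87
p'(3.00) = 2.10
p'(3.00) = 2.10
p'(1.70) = -6.79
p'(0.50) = -2.66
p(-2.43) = -67.08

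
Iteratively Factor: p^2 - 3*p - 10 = (p - 5)*(p + 2)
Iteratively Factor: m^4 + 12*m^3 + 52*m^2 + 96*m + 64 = (m + 4)*(m^3 + 8*m^2 + 20*m + 16) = (m + 2)*(m + 4)*(m^2 + 6*m + 8) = (m + 2)^2*(m + 4)*(m + 4)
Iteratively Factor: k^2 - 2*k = (k)*(k - 2)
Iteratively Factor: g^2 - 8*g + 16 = (g - 4)*(g - 4)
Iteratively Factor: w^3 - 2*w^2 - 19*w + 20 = (w + 4)*(w^2 - 6*w + 5) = (w - 1)*(w + 4)*(w - 5)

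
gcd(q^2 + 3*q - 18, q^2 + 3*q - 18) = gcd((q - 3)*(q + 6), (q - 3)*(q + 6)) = q^2 + 3*q - 18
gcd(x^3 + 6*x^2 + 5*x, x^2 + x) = x^2 + x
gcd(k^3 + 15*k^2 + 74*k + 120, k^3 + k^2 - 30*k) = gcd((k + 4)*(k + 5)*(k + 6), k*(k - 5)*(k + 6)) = k + 6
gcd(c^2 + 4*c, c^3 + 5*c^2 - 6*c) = c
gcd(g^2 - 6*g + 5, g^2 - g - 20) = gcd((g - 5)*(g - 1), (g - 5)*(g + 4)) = g - 5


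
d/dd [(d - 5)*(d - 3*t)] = 2*d - 3*t - 5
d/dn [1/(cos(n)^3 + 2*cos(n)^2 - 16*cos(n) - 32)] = (3*cos(n)^2 + 4*cos(n) - 16)*sin(n)/(cos(n)^3 + 2*cos(n)^2 - 16*cos(n) - 32)^2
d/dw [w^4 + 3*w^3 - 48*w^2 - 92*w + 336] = 4*w^3 + 9*w^2 - 96*w - 92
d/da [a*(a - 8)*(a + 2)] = 3*a^2 - 12*a - 16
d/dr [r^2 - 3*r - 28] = 2*r - 3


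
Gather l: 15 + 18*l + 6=18*l + 21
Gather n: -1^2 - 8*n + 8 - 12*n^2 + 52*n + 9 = -12*n^2 + 44*n + 16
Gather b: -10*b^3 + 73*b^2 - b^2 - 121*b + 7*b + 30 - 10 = -10*b^3 + 72*b^2 - 114*b + 20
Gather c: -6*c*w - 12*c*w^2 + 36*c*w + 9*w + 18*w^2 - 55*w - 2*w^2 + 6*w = c*(-12*w^2 + 30*w) + 16*w^2 - 40*w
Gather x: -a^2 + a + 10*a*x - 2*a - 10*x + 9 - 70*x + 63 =-a^2 - a + x*(10*a - 80) + 72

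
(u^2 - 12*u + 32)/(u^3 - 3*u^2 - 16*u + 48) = (u - 8)/(u^2 + u - 12)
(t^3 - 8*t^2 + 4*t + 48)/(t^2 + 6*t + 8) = (t^2 - 10*t + 24)/(t + 4)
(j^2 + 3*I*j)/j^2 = (j + 3*I)/j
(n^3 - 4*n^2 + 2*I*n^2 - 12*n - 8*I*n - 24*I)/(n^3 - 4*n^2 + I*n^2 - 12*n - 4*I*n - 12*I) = (n + 2*I)/(n + I)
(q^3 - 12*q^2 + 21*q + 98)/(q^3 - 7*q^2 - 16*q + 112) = (q^2 - 5*q - 14)/(q^2 - 16)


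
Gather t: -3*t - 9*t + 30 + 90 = 120 - 12*t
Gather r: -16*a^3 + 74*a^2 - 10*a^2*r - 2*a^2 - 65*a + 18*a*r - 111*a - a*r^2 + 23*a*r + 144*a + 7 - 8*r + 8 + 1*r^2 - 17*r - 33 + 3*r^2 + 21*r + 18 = -16*a^3 + 72*a^2 - 32*a + r^2*(4 - a) + r*(-10*a^2 + 41*a - 4)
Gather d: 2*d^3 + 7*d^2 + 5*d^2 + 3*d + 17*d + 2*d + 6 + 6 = 2*d^3 + 12*d^2 + 22*d + 12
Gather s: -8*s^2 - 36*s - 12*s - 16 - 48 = -8*s^2 - 48*s - 64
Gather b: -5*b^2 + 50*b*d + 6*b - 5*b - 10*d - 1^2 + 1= -5*b^2 + b*(50*d + 1) - 10*d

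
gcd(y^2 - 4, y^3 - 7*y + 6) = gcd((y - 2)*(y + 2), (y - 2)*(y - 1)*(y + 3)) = y - 2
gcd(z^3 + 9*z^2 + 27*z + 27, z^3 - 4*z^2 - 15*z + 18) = z + 3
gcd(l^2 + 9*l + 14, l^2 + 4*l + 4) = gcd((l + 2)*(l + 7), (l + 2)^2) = l + 2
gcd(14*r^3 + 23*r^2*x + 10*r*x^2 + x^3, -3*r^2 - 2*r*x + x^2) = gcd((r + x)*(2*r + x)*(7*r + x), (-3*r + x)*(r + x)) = r + x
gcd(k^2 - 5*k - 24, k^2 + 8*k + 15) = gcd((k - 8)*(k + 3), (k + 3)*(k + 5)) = k + 3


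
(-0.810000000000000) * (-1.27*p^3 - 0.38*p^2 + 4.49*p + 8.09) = 1.0287*p^3 + 0.3078*p^2 - 3.6369*p - 6.5529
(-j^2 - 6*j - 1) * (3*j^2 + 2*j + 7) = -3*j^4 - 20*j^3 - 22*j^2 - 44*j - 7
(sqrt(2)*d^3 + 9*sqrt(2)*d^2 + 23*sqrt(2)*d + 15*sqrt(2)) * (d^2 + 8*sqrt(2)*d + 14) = sqrt(2)*d^5 + 9*sqrt(2)*d^4 + 16*d^4 + 37*sqrt(2)*d^3 + 144*d^3 + 141*sqrt(2)*d^2 + 368*d^2 + 240*d + 322*sqrt(2)*d + 210*sqrt(2)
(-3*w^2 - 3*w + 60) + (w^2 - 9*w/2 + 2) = -2*w^2 - 15*w/2 + 62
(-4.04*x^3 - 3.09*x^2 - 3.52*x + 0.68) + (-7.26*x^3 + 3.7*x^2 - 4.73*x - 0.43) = -11.3*x^3 + 0.61*x^2 - 8.25*x + 0.25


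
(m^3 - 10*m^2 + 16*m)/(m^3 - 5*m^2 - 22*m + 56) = m*(m - 8)/(m^2 - 3*m - 28)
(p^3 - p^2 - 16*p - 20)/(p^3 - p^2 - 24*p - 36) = (p^2 - 3*p - 10)/(p^2 - 3*p - 18)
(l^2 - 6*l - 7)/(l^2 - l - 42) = (l + 1)/(l + 6)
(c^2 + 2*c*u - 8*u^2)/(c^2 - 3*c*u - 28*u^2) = (-c + 2*u)/(-c + 7*u)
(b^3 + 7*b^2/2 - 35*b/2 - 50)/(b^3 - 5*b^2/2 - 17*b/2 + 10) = (b + 5)/(b - 1)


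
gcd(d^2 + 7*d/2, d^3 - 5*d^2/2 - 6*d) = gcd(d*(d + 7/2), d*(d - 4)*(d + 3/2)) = d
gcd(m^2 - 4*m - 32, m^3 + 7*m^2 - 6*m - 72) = m + 4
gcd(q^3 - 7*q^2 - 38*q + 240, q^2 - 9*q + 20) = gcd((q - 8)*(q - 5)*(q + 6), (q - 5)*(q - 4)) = q - 5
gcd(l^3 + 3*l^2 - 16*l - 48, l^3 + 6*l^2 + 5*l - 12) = l^2 + 7*l + 12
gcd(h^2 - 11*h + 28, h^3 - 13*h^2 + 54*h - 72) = h - 4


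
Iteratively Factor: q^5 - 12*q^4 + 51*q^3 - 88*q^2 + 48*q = (q)*(q^4 - 12*q^3 + 51*q^2 - 88*q + 48) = q*(q - 3)*(q^3 - 9*q^2 + 24*q - 16) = q*(q - 4)*(q - 3)*(q^2 - 5*q + 4) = q*(q - 4)*(q - 3)*(q - 1)*(q - 4)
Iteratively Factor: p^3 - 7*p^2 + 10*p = (p - 2)*(p^2 - 5*p) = p*(p - 2)*(p - 5)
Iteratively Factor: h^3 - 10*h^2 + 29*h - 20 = (h - 5)*(h^2 - 5*h + 4) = (h - 5)*(h - 4)*(h - 1)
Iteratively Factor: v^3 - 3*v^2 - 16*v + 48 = (v - 3)*(v^2 - 16) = (v - 3)*(v + 4)*(v - 4)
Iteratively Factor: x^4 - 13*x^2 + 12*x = (x + 4)*(x^3 - 4*x^2 + 3*x) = (x - 3)*(x + 4)*(x^2 - x) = (x - 3)*(x - 1)*(x + 4)*(x)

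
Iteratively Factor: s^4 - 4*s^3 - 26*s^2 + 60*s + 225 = (s + 3)*(s^3 - 7*s^2 - 5*s + 75) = (s + 3)^2*(s^2 - 10*s + 25) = (s - 5)*(s + 3)^2*(s - 5)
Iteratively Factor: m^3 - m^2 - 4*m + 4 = (m - 1)*(m^2 - 4) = (m - 2)*(m - 1)*(m + 2)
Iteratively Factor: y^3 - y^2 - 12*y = (y - 4)*(y^2 + 3*y) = y*(y - 4)*(y + 3)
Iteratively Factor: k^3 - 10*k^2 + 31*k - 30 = (k - 2)*(k^2 - 8*k + 15) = (k - 5)*(k - 2)*(k - 3)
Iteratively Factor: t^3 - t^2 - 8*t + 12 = (t + 3)*(t^2 - 4*t + 4) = (t - 2)*(t + 3)*(t - 2)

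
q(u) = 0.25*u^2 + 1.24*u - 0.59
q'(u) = 0.5*u + 1.24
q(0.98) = 0.87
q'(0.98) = 1.73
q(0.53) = 0.14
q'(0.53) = 1.50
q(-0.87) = -1.48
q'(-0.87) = 0.80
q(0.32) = -0.17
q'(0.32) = 1.40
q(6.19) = 16.66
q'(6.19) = 4.34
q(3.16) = 5.82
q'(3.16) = 2.82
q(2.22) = 3.39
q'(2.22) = 2.35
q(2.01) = 2.91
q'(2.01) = 2.24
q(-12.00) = 20.53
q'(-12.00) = -4.76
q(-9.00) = 8.50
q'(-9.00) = -3.26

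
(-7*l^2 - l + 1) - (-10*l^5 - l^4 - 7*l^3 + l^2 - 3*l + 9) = 10*l^5 + l^4 + 7*l^3 - 8*l^2 + 2*l - 8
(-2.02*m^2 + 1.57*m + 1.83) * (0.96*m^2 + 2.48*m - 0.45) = -1.9392*m^4 - 3.5024*m^3 + 6.5594*m^2 + 3.8319*m - 0.8235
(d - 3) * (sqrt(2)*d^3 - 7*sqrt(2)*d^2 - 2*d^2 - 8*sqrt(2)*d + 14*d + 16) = sqrt(2)*d^4 - 10*sqrt(2)*d^3 - 2*d^3 + 13*sqrt(2)*d^2 + 20*d^2 - 26*d + 24*sqrt(2)*d - 48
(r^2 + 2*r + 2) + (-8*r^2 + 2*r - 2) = -7*r^2 + 4*r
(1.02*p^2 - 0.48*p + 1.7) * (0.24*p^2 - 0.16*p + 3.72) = 0.2448*p^4 - 0.2784*p^3 + 4.2792*p^2 - 2.0576*p + 6.324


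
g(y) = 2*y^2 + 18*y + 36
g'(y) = 4*y + 18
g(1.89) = 77.16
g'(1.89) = 25.56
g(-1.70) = 11.18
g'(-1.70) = 11.20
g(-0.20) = 32.48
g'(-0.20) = 17.20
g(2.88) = 104.43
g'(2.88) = 29.52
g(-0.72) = 24.08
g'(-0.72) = 15.12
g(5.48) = 194.70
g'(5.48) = 39.92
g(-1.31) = 15.85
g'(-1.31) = 12.76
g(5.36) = 189.94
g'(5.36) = 39.44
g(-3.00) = 0.00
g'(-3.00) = 6.00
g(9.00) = 360.00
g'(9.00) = 54.00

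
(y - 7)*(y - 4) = y^2 - 11*y + 28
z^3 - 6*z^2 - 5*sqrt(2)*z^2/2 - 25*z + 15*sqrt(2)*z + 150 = (z - 6)*(z - 5*sqrt(2))*(z + 5*sqrt(2)/2)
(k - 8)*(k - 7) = k^2 - 15*k + 56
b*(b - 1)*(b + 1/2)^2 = b^4 - 3*b^2/4 - b/4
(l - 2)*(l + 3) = l^2 + l - 6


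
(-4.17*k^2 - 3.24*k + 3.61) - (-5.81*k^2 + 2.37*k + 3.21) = 1.64*k^2 - 5.61*k + 0.4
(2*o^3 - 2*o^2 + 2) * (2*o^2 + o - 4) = 4*o^5 - 2*o^4 - 10*o^3 + 12*o^2 + 2*o - 8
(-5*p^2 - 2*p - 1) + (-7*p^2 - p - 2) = -12*p^2 - 3*p - 3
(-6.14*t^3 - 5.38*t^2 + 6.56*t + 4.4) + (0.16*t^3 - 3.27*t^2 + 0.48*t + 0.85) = -5.98*t^3 - 8.65*t^2 + 7.04*t + 5.25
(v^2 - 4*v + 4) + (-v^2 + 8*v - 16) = 4*v - 12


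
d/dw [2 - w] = -1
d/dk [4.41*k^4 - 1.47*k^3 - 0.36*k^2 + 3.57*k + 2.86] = 17.64*k^3 - 4.41*k^2 - 0.72*k + 3.57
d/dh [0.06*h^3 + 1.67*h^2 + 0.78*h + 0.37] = 0.18*h^2 + 3.34*h + 0.78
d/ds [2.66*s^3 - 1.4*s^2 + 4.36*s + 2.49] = 7.98*s^2 - 2.8*s + 4.36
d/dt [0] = 0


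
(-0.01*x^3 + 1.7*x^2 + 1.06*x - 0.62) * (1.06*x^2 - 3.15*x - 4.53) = -0.0106*x^5 + 1.8335*x^4 - 4.1861*x^3 - 11.6972*x^2 - 2.8488*x + 2.8086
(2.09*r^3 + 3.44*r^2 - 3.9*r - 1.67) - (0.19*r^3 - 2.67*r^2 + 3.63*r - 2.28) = 1.9*r^3 + 6.11*r^2 - 7.53*r + 0.61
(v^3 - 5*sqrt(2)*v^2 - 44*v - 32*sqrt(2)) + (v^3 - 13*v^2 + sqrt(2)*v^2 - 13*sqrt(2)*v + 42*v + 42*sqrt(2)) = 2*v^3 - 13*v^2 - 4*sqrt(2)*v^2 - 13*sqrt(2)*v - 2*v + 10*sqrt(2)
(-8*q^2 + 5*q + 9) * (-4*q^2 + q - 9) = 32*q^4 - 28*q^3 + 41*q^2 - 36*q - 81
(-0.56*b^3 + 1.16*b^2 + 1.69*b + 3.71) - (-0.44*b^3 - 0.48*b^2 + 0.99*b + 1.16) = -0.12*b^3 + 1.64*b^2 + 0.7*b + 2.55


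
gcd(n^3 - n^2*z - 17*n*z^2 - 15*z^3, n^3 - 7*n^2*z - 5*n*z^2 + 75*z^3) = -n^2 + 2*n*z + 15*z^2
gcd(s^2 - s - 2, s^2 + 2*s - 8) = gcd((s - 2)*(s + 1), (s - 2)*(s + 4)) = s - 2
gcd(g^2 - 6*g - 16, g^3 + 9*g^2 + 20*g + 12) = g + 2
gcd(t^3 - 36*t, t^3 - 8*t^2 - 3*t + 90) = t - 6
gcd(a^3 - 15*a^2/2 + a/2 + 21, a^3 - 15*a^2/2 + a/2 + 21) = a^3 - 15*a^2/2 + a/2 + 21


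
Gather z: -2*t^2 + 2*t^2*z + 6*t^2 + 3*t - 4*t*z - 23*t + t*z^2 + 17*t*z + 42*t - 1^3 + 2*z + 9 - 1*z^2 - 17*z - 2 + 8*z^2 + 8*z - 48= 4*t^2 + 22*t + z^2*(t + 7) + z*(2*t^2 + 13*t - 7) - 42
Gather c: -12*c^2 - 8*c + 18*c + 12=-12*c^2 + 10*c + 12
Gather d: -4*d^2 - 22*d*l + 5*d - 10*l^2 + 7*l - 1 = -4*d^2 + d*(5 - 22*l) - 10*l^2 + 7*l - 1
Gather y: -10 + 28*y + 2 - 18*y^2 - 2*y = -18*y^2 + 26*y - 8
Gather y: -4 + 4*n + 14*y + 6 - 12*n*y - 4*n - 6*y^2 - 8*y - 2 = -6*y^2 + y*(6 - 12*n)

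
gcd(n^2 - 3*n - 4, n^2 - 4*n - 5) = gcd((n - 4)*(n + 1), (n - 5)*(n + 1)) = n + 1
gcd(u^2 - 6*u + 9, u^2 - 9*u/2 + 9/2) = u - 3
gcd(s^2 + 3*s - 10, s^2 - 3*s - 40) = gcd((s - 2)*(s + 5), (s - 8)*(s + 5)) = s + 5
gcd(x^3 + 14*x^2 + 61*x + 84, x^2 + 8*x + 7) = x + 7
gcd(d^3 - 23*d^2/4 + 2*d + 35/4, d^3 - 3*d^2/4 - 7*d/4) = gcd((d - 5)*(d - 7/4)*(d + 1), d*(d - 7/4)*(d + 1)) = d^2 - 3*d/4 - 7/4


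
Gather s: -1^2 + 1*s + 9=s + 8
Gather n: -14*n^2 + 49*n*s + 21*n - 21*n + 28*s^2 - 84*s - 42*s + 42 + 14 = -14*n^2 + 49*n*s + 28*s^2 - 126*s + 56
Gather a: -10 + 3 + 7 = 0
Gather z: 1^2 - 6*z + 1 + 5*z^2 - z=5*z^2 - 7*z + 2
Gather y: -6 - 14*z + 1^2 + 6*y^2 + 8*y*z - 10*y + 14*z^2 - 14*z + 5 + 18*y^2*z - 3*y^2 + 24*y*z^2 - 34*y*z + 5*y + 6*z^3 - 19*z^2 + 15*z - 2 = y^2*(18*z + 3) + y*(24*z^2 - 26*z - 5) + 6*z^3 - 5*z^2 - 13*z - 2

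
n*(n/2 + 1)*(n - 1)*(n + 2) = n^4/2 + 3*n^3/2 - 2*n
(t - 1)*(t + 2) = t^2 + t - 2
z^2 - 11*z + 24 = (z - 8)*(z - 3)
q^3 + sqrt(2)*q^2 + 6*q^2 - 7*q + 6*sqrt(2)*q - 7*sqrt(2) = (q - 1)*(q + 7)*(q + sqrt(2))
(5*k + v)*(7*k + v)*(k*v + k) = 35*k^3*v + 35*k^3 + 12*k^2*v^2 + 12*k^2*v + k*v^3 + k*v^2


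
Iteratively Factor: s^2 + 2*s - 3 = (s + 3)*(s - 1)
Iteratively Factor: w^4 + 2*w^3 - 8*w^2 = (w + 4)*(w^3 - 2*w^2) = (w - 2)*(w + 4)*(w^2) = w*(w - 2)*(w + 4)*(w)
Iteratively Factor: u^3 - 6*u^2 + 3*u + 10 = (u - 2)*(u^2 - 4*u - 5) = (u - 5)*(u - 2)*(u + 1)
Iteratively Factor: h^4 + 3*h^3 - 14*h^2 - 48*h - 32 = (h + 4)*(h^3 - h^2 - 10*h - 8) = (h - 4)*(h + 4)*(h^2 + 3*h + 2) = (h - 4)*(h + 1)*(h + 4)*(h + 2)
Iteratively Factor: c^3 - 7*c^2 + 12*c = (c - 4)*(c^2 - 3*c) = c*(c - 4)*(c - 3)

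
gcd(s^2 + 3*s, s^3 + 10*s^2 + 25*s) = s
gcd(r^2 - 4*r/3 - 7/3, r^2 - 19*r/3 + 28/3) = r - 7/3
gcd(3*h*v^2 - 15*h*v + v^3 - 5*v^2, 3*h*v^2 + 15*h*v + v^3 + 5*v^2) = 3*h*v + v^2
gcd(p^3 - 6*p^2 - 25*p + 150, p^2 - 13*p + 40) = p - 5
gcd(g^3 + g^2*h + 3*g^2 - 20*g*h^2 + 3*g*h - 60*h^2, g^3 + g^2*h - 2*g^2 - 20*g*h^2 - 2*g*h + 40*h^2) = g^2 + g*h - 20*h^2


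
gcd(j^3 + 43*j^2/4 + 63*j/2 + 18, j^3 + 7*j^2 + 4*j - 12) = j + 6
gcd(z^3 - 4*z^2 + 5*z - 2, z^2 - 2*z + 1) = z^2 - 2*z + 1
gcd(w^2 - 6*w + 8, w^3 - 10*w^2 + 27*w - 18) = 1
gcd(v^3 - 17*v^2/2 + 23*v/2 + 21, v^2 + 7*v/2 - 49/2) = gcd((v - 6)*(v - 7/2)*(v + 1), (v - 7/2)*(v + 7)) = v - 7/2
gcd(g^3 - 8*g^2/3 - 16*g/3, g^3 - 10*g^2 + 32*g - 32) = g - 4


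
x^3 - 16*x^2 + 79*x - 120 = (x - 8)*(x - 5)*(x - 3)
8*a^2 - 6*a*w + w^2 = (-4*a + w)*(-2*a + w)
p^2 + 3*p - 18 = (p - 3)*(p + 6)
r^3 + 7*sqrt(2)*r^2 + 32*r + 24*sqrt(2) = (r + 2*sqrt(2))^2*(r + 3*sqrt(2))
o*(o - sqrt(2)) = o^2 - sqrt(2)*o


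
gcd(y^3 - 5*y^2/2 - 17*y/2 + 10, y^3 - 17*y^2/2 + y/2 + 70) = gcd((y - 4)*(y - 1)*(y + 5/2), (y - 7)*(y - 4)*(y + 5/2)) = y^2 - 3*y/2 - 10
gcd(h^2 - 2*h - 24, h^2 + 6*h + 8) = h + 4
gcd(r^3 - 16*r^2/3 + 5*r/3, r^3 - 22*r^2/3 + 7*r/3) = r^2 - r/3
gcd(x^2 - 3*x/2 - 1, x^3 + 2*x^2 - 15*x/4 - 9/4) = x + 1/2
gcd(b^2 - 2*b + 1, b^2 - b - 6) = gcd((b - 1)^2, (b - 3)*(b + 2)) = 1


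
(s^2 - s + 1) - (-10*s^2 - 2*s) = 11*s^2 + s + 1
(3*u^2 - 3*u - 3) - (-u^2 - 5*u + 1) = 4*u^2 + 2*u - 4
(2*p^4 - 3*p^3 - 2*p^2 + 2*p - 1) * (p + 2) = 2*p^5 + p^4 - 8*p^3 - 2*p^2 + 3*p - 2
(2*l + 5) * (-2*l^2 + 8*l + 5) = -4*l^3 + 6*l^2 + 50*l + 25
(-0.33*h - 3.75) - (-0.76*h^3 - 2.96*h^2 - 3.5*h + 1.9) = 0.76*h^3 + 2.96*h^2 + 3.17*h - 5.65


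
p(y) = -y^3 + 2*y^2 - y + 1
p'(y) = -3*y^2 + 4*y - 1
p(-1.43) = 9.44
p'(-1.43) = -12.85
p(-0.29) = 1.48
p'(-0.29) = -2.41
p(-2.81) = 41.79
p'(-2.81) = -35.93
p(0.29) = 0.85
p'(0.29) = -0.09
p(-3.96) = 98.42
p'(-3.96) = -63.88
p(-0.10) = 1.12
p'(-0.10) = -1.43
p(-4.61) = 146.09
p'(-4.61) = -83.20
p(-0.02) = 1.02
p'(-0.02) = -1.08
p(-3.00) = 49.00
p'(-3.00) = -40.00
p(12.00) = -1451.00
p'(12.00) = -385.00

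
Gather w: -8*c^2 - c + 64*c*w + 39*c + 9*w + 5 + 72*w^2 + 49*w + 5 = -8*c^2 + 38*c + 72*w^2 + w*(64*c + 58) + 10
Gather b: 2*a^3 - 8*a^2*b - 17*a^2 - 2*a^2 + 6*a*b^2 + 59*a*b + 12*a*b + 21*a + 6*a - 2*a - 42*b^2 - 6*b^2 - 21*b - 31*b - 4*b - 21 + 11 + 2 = 2*a^3 - 19*a^2 + 25*a + b^2*(6*a - 48) + b*(-8*a^2 + 71*a - 56) - 8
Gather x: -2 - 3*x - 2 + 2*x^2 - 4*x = 2*x^2 - 7*x - 4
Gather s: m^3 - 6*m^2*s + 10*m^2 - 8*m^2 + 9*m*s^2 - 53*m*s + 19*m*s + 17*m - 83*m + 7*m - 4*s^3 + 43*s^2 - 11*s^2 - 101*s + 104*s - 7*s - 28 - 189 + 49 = m^3 + 2*m^2 - 59*m - 4*s^3 + s^2*(9*m + 32) + s*(-6*m^2 - 34*m - 4) - 168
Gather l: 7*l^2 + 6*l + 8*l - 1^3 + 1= 7*l^2 + 14*l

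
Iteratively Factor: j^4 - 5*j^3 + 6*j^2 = (j)*(j^3 - 5*j^2 + 6*j) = j*(j - 3)*(j^2 - 2*j) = j*(j - 3)*(j - 2)*(j)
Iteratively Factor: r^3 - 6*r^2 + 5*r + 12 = (r - 4)*(r^2 - 2*r - 3) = (r - 4)*(r - 3)*(r + 1)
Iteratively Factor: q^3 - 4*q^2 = (q)*(q^2 - 4*q) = q*(q - 4)*(q)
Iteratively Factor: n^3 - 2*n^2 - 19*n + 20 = (n - 5)*(n^2 + 3*n - 4) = (n - 5)*(n - 1)*(n + 4)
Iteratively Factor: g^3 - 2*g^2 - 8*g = (g + 2)*(g^2 - 4*g) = g*(g + 2)*(g - 4)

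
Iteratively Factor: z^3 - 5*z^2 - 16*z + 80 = (z + 4)*(z^2 - 9*z + 20) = (z - 5)*(z + 4)*(z - 4)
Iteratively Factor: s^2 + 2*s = (s + 2)*(s)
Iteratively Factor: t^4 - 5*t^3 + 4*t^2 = (t)*(t^3 - 5*t^2 + 4*t) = t^2*(t^2 - 5*t + 4) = t^2*(t - 4)*(t - 1)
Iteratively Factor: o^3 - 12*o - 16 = (o - 4)*(o^2 + 4*o + 4) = (o - 4)*(o + 2)*(o + 2)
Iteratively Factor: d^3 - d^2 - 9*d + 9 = (d - 1)*(d^2 - 9) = (d - 3)*(d - 1)*(d + 3)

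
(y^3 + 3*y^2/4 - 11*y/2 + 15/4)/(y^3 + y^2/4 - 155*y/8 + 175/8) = 2*(y^2 + 2*y - 3)/(2*y^2 + 3*y - 35)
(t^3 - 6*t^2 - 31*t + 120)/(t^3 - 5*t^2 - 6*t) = (-t^3 + 6*t^2 + 31*t - 120)/(t*(-t^2 + 5*t + 6))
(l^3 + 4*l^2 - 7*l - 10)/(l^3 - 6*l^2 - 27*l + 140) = (l^2 - l - 2)/(l^2 - 11*l + 28)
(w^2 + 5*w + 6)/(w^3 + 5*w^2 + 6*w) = 1/w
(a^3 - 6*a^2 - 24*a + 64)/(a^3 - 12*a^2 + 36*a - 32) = (a + 4)/(a - 2)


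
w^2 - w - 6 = (w - 3)*(w + 2)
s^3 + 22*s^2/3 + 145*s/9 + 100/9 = (s + 5/3)^2*(s + 4)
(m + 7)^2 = m^2 + 14*m + 49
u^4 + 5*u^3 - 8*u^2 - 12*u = u*(u - 2)*(u + 1)*(u + 6)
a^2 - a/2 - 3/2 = (a - 3/2)*(a + 1)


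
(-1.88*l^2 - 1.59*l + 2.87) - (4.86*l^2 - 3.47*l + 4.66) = -6.74*l^2 + 1.88*l - 1.79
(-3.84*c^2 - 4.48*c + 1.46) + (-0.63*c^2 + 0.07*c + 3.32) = -4.47*c^2 - 4.41*c + 4.78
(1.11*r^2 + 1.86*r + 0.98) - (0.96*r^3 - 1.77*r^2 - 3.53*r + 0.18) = -0.96*r^3 + 2.88*r^2 + 5.39*r + 0.8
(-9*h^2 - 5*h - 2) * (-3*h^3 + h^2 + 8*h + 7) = 27*h^5 + 6*h^4 - 71*h^3 - 105*h^2 - 51*h - 14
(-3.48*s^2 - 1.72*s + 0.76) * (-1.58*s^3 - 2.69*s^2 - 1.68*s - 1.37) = 5.4984*s^5 + 12.0788*s^4 + 9.2724*s^3 + 5.6128*s^2 + 1.0796*s - 1.0412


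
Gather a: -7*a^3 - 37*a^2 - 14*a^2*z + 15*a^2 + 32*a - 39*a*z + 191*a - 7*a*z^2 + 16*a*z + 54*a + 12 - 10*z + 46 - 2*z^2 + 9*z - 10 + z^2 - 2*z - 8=-7*a^3 + a^2*(-14*z - 22) + a*(-7*z^2 - 23*z + 277) - z^2 - 3*z + 40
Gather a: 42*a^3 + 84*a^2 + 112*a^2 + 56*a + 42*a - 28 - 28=42*a^3 + 196*a^2 + 98*a - 56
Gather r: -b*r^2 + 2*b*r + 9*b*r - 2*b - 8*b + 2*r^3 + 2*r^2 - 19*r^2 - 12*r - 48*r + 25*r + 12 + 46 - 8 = -10*b + 2*r^3 + r^2*(-b - 17) + r*(11*b - 35) + 50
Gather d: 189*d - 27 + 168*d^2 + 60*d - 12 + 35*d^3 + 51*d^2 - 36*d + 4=35*d^3 + 219*d^2 + 213*d - 35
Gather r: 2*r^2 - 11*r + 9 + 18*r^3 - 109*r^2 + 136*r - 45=18*r^3 - 107*r^2 + 125*r - 36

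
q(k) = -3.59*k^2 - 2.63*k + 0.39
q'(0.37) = -5.29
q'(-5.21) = 34.78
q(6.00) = -144.63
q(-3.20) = -27.96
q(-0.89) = -0.11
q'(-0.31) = -0.40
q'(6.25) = -47.50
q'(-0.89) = 3.76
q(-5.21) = -83.36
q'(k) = -7.18*k - 2.63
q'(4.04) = -31.64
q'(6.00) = -45.71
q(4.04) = -68.83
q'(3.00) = -24.17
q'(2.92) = -23.60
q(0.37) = -1.07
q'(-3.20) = 20.35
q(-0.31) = 0.86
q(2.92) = -37.90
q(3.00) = -39.81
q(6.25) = -156.28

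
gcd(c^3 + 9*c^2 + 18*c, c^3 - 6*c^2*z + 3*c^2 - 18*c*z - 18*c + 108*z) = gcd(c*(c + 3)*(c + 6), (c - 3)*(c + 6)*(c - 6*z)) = c + 6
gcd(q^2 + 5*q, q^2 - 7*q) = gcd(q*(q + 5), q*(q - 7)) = q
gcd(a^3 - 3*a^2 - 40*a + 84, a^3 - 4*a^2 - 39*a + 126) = a^2 - a - 42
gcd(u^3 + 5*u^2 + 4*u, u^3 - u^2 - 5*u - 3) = u + 1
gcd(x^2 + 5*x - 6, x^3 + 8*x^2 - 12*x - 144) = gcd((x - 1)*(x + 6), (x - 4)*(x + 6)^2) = x + 6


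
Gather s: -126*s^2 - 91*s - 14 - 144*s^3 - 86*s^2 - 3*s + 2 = -144*s^3 - 212*s^2 - 94*s - 12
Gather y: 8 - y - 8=-y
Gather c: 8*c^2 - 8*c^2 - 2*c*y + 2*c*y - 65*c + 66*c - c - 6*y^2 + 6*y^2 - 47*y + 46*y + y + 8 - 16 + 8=0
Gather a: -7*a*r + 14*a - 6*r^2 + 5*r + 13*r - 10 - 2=a*(14 - 7*r) - 6*r^2 + 18*r - 12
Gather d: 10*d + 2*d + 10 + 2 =12*d + 12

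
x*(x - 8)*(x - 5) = x^3 - 13*x^2 + 40*x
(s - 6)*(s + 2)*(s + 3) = s^3 - s^2 - 24*s - 36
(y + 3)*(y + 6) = y^2 + 9*y + 18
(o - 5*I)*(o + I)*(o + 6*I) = o^3 + 2*I*o^2 + 29*o + 30*I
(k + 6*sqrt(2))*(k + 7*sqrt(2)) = k^2 + 13*sqrt(2)*k + 84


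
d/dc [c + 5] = 1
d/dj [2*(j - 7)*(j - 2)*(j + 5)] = 6*j^2 - 16*j - 62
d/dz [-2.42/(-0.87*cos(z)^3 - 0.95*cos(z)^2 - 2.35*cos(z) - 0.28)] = (6.3162*cos(z)^2 + 4.598*cos(z) + 5.687)*sin(z)/(0.87*cos(z)^3 + 0.95*cos(z)^2 + 2.35*cos(z) + 0.28)^2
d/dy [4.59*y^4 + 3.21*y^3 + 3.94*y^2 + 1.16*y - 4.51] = 18.36*y^3 + 9.63*y^2 + 7.88*y + 1.16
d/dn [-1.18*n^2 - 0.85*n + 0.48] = -2.36*n - 0.85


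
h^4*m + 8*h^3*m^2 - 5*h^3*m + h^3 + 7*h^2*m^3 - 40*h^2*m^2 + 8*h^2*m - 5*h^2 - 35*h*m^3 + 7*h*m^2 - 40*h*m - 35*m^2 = (h - 5)*(h + m)*(h + 7*m)*(h*m + 1)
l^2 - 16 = (l - 4)*(l + 4)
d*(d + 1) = d^2 + d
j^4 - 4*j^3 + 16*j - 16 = (j - 2)^3*(j + 2)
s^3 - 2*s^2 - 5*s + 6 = (s - 3)*(s - 1)*(s + 2)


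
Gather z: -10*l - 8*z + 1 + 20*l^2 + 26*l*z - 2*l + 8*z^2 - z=20*l^2 - 12*l + 8*z^2 + z*(26*l - 9) + 1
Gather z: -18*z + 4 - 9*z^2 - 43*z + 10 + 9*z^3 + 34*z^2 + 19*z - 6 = 9*z^3 + 25*z^2 - 42*z + 8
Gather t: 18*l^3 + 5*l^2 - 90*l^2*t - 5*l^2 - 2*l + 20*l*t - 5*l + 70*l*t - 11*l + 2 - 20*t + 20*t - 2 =18*l^3 - 18*l + t*(-90*l^2 + 90*l)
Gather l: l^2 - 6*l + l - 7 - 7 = l^2 - 5*l - 14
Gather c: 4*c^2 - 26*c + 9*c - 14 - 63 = 4*c^2 - 17*c - 77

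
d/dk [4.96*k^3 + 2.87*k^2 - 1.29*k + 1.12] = 14.88*k^2 + 5.74*k - 1.29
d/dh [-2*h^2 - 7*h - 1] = -4*h - 7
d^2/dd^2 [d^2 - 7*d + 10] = 2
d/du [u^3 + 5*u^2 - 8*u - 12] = 3*u^2 + 10*u - 8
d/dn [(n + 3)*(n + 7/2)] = 2*n + 13/2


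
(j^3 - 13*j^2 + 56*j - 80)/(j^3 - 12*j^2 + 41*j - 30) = (j^2 - 8*j + 16)/(j^2 - 7*j + 6)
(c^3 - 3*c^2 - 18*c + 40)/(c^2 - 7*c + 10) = c + 4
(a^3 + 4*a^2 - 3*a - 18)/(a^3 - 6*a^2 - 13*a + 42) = (a + 3)/(a - 7)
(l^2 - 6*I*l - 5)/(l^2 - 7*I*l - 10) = (l - I)/(l - 2*I)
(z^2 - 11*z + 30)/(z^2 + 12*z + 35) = (z^2 - 11*z + 30)/(z^2 + 12*z + 35)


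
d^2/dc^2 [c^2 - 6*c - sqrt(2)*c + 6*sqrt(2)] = 2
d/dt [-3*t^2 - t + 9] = -6*t - 1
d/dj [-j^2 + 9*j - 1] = 9 - 2*j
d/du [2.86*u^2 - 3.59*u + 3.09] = 5.72*u - 3.59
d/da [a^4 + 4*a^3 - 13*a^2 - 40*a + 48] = 4*a^3 + 12*a^2 - 26*a - 40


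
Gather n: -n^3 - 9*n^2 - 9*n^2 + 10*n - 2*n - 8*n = -n^3 - 18*n^2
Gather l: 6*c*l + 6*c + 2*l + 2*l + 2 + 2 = 6*c + l*(6*c + 4) + 4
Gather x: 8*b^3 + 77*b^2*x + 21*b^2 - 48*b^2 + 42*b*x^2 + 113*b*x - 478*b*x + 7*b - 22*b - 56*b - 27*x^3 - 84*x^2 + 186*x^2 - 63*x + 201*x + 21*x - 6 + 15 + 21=8*b^3 - 27*b^2 - 71*b - 27*x^3 + x^2*(42*b + 102) + x*(77*b^2 - 365*b + 159) + 30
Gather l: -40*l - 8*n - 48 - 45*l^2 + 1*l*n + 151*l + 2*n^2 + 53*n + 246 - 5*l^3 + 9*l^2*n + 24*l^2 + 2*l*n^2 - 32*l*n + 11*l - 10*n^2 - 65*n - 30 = -5*l^3 + l^2*(9*n - 21) + l*(2*n^2 - 31*n + 122) - 8*n^2 - 20*n + 168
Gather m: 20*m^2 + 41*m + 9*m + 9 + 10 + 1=20*m^2 + 50*m + 20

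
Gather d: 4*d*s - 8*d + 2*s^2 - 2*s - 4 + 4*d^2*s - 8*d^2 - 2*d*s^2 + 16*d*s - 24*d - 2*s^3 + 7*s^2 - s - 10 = d^2*(4*s - 8) + d*(-2*s^2 + 20*s - 32) - 2*s^3 + 9*s^2 - 3*s - 14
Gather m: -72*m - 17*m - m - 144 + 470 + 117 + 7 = 450 - 90*m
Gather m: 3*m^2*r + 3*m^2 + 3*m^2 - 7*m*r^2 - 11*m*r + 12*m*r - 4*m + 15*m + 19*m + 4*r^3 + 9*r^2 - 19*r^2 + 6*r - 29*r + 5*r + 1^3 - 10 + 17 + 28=m^2*(3*r + 6) + m*(-7*r^2 + r + 30) + 4*r^3 - 10*r^2 - 18*r + 36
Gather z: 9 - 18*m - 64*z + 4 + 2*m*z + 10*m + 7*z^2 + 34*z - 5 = -8*m + 7*z^2 + z*(2*m - 30) + 8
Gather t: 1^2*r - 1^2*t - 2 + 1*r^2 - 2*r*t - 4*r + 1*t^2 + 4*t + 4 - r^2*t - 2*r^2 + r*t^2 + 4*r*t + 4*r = -r^2 + r + t^2*(r + 1) + t*(-r^2 + 2*r + 3) + 2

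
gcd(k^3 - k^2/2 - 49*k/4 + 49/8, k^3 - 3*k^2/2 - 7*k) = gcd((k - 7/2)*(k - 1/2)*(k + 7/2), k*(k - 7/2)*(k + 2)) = k - 7/2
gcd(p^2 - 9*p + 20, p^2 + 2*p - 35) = p - 5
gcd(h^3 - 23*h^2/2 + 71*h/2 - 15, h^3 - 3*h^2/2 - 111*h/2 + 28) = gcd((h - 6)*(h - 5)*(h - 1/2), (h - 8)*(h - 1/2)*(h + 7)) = h - 1/2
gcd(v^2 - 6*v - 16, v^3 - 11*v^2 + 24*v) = v - 8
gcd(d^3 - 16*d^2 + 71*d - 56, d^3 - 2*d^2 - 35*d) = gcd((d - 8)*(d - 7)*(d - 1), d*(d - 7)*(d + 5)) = d - 7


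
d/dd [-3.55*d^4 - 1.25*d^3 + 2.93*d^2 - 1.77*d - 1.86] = -14.2*d^3 - 3.75*d^2 + 5.86*d - 1.77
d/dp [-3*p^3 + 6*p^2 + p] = -9*p^2 + 12*p + 1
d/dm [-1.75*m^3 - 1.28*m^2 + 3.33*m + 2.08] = -5.25*m^2 - 2.56*m + 3.33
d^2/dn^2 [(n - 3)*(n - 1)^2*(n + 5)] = 12*n^2 - 36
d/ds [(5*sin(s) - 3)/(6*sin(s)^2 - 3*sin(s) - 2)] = (-30*sin(s)^2 + 36*sin(s) - 19)*cos(s)/(6*sin(s)^2 - 3*sin(s) - 2)^2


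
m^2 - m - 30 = (m - 6)*(m + 5)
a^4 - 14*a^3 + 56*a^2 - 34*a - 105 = (a - 7)*(a - 5)*(a - 3)*(a + 1)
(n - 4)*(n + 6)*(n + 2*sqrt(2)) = n^3 + 2*n^2 + 2*sqrt(2)*n^2 - 24*n + 4*sqrt(2)*n - 48*sqrt(2)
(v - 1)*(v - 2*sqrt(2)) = v^2 - 2*sqrt(2)*v - v + 2*sqrt(2)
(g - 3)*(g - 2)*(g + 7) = g^3 + 2*g^2 - 29*g + 42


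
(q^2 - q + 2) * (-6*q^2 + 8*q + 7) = -6*q^4 + 14*q^3 - 13*q^2 + 9*q + 14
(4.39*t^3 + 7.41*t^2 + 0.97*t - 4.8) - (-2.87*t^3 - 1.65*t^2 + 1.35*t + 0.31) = 7.26*t^3 + 9.06*t^2 - 0.38*t - 5.11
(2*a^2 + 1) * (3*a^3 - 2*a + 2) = 6*a^5 - a^3 + 4*a^2 - 2*a + 2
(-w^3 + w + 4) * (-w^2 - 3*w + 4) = w^5 + 3*w^4 - 5*w^3 - 7*w^2 - 8*w + 16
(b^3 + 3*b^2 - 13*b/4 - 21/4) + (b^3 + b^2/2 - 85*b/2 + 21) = 2*b^3 + 7*b^2/2 - 183*b/4 + 63/4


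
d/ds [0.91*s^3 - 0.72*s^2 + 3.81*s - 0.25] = 2.73*s^2 - 1.44*s + 3.81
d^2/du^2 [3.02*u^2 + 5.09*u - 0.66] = 6.04000000000000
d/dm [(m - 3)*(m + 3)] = 2*m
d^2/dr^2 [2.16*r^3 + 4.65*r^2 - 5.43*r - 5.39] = 12.96*r + 9.3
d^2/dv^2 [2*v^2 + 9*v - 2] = 4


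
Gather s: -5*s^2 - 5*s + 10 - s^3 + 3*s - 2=-s^3 - 5*s^2 - 2*s + 8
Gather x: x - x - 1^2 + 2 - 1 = 0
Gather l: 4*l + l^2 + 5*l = l^2 + 9*l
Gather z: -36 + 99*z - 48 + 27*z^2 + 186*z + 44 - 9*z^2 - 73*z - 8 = 18*z^2 + 212*z - 48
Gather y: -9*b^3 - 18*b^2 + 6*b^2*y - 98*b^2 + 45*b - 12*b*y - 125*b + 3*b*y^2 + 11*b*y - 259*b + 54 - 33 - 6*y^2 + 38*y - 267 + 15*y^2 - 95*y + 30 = -9*b^3 - 116*b^2 - 339*b + y^2*(3*b + 9) + y*(6*b^2 - b - 57) - 216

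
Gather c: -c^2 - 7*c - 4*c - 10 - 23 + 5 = -c^2 - 11*c - 28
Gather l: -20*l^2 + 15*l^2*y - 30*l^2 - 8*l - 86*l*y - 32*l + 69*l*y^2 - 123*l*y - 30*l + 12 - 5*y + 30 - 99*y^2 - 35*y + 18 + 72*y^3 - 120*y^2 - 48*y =l^2*(15*y - 50) + l*(69*y^2 - 209*y - 70) + 72*y^3 - 219*y^2 - 88*y + 60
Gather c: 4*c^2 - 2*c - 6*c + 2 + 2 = 4*c^2 - 8*c + 4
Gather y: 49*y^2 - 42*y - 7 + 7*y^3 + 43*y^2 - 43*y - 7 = 7*y^3 + 92*y^2 - 85*y - 14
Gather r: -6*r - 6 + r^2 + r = r^2 - 5*r - 6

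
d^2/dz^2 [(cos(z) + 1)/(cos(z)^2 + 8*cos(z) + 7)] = (sin(z)^2 + 7*cos(z) + 1)/(cos(z) + 7)^3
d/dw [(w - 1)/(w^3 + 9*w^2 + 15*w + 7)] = 2*(-w^2 - 2*w + 11)/(w^5 + 17*w^4 + 94*w^3 + 190*w^2 + 161*w + 49)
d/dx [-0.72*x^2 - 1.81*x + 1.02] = -1.44*x - 1.81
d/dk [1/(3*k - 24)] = -1/(3*(k - 8)^2)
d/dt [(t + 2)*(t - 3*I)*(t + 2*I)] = 3*t^2 + 2*t*(2 - I) + 6 - 2*I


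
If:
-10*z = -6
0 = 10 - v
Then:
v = 10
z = 3/5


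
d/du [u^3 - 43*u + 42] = 3*u^2 - 43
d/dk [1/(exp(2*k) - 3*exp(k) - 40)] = (3 - 2*exp(k))*exp(k)/(-exp(2*k) + 3*exp(k) + 40)^2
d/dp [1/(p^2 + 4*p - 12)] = 2*(-p - 2)/(p^2 + 4*p - 12)^2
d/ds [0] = 0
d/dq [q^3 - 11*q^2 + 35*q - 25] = 3*q^2 - 22*q + 35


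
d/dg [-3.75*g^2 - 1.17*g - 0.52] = -7.5*g - 1.17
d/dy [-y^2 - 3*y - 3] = -2*y - 3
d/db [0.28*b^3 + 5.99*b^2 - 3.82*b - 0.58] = 0.84*b^2 + 11.98*b - 3.82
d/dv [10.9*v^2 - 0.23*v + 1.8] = 21.8*v - 0.23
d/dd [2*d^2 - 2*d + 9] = 4*d - 2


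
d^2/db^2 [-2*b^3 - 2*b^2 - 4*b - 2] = -12*b - 4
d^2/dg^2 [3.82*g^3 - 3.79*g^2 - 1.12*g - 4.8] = 22.92*g - 7.58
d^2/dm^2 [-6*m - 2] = 0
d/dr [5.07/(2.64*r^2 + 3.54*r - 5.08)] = (-26.7696*r - 17.9478)/(2.64*r^2 + 3.54*r - 5.08)^2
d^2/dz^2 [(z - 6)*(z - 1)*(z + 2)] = 6*z - 10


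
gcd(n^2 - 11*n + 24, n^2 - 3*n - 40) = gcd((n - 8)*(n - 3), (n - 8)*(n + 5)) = n - 8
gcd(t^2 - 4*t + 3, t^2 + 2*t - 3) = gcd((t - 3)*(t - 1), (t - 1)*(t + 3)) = t - 1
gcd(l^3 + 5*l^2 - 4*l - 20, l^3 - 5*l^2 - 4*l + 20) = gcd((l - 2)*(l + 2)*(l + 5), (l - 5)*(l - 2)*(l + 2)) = l^2 - 4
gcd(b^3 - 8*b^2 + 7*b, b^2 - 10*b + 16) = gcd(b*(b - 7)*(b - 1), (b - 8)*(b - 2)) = 1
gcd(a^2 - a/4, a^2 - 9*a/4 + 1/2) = a - 1/4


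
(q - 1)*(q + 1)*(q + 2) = q^3 + 2*q^2 - q - 2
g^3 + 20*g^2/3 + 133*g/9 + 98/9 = (g + 2)*(g + 7/3)^2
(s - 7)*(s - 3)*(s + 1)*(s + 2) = s^4 - 7*s^3 - 7*s^2 + 43*s + 42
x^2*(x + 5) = x^3 + 5*x^2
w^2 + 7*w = w*(w + 7)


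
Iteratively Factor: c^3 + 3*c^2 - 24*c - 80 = (c - 5)*(c^2 + 8*c + 16) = (c - 5)*(c + 4)*(c + 4)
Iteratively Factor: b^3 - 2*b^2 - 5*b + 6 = (b - 1)*(b^2 - b - 6) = (b - 3)*(b - 1)*(b + 2)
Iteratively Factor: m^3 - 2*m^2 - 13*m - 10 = (m + 2)*(m^2 - 4*m - 5) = (m - 5)*(m + 2)*(m + 1)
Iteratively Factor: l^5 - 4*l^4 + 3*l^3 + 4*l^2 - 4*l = (l - 2)*(l^4 - 2*l^3 - l^2 + 2*l) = l*(l - 2)*(l^3 - 2*l^2 - l + 2) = l*(l - 2)^2*(l^2 - 1) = l*(l - 2)^2*(l - 1)*(l + 1)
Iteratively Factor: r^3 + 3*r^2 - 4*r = (r)*(r^2 + 3*r - 4) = r*(r - 1)*(r + 4)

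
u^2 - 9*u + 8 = (u - 8)*(u - 1)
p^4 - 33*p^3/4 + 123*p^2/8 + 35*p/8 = p*(p - 5)*(p - 7/2)*(p + 1/4)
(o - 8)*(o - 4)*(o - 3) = o^3 - 15*o^2 + 68*o - 96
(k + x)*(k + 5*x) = k^2 + 6*k*x + 5*x^2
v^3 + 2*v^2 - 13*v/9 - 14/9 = (v - 1)*(v + 2/3)*(v + 7/3)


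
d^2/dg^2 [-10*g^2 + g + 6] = -20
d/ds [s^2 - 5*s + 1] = 2*s - 5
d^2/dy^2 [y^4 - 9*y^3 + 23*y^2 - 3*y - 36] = 12*y^2 - 54*y + 46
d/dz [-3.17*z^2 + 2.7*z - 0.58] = 2.7 - 6.34*z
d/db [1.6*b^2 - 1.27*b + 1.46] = 3.2*b - 1.27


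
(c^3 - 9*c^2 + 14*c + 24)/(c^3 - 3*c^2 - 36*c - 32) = (c^2 - 10*c + 24)/(c^2 - 4*c - 32)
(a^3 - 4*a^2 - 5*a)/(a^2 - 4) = a*(a^2 - 4*a - 5)/(a^2 - 4)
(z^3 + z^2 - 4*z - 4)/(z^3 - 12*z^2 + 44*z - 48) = (z^2 + 3*z + 2)/(z^2 - 10*z + 24)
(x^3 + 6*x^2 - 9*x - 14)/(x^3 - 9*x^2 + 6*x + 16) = (x + 7)/(x - 8)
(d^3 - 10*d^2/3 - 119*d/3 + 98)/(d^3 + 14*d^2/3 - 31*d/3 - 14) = (d - 7)/(d + 1)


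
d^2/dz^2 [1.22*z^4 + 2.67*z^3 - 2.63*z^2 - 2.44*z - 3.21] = 14.64*z^2 + 16.02*z - 5.26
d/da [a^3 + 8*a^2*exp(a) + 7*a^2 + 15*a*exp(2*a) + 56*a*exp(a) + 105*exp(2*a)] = 8*a^2*exp(a) + 3*a^2 + 30*a*exp(2*a) + 72*a*exp(a) + 14*a + 225*exp(2*a) + 56*exp(a)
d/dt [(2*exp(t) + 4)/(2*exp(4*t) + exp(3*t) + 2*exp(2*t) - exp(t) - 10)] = 2*(-(exp(t) + 2)*(8*exp(3*t) + 3*exp(2*t) + 4*exp(t) - 1) + 2*exp(4*t) + exp(3*t) + 2*exp(2*t) - exp(t) - 10)*exp(t)/(2*exp(4*t) + exp(3*t) + 2*exp(2*t) - exp(t) - 10)^2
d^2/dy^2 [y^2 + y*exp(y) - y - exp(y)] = y*exp(y) + exp(y) + 2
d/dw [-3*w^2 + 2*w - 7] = 2 - 6*w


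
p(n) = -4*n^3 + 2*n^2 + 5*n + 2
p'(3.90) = -161.92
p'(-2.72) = -94.66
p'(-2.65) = -89.87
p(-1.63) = 16.49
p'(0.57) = 3.38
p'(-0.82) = -6.35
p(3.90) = -185.36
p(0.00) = 2.00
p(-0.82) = 1.45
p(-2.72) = 83.69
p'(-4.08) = -211.08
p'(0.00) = 5.00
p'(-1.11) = -14.23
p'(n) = -12*n^2 + 4*n + 5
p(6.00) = -760.00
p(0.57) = 4.76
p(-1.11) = 4.38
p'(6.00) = -403.00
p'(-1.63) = -33.40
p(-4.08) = 286.56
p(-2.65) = 77.23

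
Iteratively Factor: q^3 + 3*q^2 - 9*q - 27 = (q + 3)*(q^2 - 9) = (q + 3)^2*(q - 3)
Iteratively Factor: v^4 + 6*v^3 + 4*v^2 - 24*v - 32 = (v - 2)*(v^3 + 8*v^2 + 20*v + 16) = (v - 2)*(v + 2)*(v^2 + 6*v + 8) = (v - 2)*(v + 2)^2*(v + 4)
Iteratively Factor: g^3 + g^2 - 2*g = (g)*(g^2 + g - 2) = g*(g + 2)*(g - 1)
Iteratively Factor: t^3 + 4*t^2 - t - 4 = (t - 1)*(t^2 + 5*t + 4) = (t - 1)*(t + 4)*(t + 1)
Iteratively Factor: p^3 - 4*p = (p - 2)*(p^2 + 2*p) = p*(p - 2)*(p + 2)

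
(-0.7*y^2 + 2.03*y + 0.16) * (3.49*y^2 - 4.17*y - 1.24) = -2.443*y^4 + 10.0037*y^3 - 7.0387*y^2 - 3.1844*y - 0.1984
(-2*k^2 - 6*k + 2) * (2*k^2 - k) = -4*k^4 - 10*k^3 + 10*k^2 - 2*k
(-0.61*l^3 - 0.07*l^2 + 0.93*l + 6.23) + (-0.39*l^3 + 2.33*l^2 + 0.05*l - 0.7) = -1.0*l^3 + 2.26*l^2 + 0.98*l + 5.53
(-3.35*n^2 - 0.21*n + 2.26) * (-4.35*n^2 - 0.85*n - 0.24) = 14.5725*n^4 + 3.761*n^3 - 8.8485*n^2 - 1.8706*n - 0.5424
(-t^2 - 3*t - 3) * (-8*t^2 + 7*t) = 8*t^4 + 17*t^3 + 3*t^2 - 21*t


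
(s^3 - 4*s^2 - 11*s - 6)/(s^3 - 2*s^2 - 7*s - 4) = (s - 6)/(s - 4)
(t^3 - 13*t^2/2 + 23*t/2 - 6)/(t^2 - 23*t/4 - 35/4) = 2*(-2*t^3 + 13*t^2 - 23*t + 12)/(-4*t^2 + 23*t + 35)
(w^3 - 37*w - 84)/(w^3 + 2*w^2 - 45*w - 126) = (w + 4)/(w + 6)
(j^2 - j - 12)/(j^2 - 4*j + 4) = (j^2 - j - 12)/(j^2 - 4*j + 4)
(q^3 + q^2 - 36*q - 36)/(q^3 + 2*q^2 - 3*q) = (q^3 + q^2 - 36*q - 36)/(q*(q^2 + 2*q - 3))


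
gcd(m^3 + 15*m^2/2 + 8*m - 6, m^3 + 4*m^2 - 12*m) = m + 6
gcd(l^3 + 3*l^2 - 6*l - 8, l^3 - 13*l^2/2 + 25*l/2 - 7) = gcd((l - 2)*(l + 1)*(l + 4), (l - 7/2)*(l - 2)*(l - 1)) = l - 2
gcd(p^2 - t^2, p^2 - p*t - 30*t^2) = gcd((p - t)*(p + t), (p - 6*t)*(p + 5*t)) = 1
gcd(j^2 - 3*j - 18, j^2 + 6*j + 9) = j + 3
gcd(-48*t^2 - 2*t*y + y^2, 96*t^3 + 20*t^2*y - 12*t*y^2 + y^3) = -8*t + y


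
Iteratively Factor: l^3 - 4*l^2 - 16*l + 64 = (l - 4)*(l^2 - 16) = (l - 4)^2*(l + 4)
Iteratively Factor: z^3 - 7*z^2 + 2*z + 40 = (z - 4)*(z^2 - 3*z - 10) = (z - 5)*(z - 4)*(z + 2)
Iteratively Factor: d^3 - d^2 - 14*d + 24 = (d + 4)*(d^2 - 5*d + 6) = (d - 3)*(d + 4)*(d - 2)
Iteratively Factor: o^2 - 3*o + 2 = (o - 1)*(o - 2)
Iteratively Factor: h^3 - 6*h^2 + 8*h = (h - 4)*(h^2 - 2*h) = (h - 4)*(h - 2)*(h)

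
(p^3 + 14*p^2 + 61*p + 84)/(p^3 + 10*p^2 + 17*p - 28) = (p + 3)/(p - 1)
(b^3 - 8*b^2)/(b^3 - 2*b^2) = (b - 8)/(b - 2)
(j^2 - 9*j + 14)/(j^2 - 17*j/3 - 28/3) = 3*(j - 2)/(3*j + 4)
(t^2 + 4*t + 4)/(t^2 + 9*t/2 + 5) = 2*(t + 2)/(2*t + 5)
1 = 1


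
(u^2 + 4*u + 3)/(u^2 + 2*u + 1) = (u + 3)/(u + 1)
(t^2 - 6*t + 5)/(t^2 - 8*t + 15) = (t - 1)/(t - 3)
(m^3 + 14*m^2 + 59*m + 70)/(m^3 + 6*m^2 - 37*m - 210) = (m + 2)/(m - 6)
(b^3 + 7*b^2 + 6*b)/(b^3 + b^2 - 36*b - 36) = b/(b - 6)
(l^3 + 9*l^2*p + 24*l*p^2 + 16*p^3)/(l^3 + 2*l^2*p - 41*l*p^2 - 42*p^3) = (-l^2 - 8*l*p - 16*p^2)/(-l^2 - l*p + 42*p^2)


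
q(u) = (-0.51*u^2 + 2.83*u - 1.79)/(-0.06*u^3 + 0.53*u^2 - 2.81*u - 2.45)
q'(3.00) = 0.07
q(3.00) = -0.27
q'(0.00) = -1.99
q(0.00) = 0.73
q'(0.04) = -1.80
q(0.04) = 0.65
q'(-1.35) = -3.24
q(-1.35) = -2.66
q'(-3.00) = -0.26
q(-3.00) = -1.20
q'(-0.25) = -4.46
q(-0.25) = 1.48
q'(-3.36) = -0.21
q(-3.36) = -1.12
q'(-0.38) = -8.08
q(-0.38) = 2.26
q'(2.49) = 0.01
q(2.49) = -0.30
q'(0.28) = -1.05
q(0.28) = 0.32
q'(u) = (2.83 - 1.02*u)/(-0.06*u^3 + 0.53*u^2 - 2.81*u - 2.45) + (-0.51*u^2 + 2.83*u - 1.79)*(0.18*u^2 - 1.06*u + 2.81)/(-0.06*u^3 + 0.53*u^2 - 2.81*u - 2.45)^2 = (-0.0306*u^4 + 0.3396*u^3 - 0.389*u^2 + 4.3964*u - 11.9634)/(0.0036*u^6 - 0.0636*u^5 + 0.6181*u^4 - 2.6846*u^3 + 5.2991*u^2 + 13.769*u + 6.0025)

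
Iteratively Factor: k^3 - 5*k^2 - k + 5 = (k - 1)*(k^2 - 4*k - 5) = (k - 1)*(k + 1)*(k - 5)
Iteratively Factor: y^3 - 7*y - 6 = (y + 1)*(y^2 - y - 6) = (y - 3)*(y + 1)*(y + 2)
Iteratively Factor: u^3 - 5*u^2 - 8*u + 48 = (u + 3)*(u^2 - 8*u + 16) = (u - 4)*(u + 3)*(u - 4)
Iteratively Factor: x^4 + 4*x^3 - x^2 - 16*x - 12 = (x + 1)*(x^3 + 3*x^2 - 4*x - 12) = (x + 1)*(x + 2)*(x^2 + x - 6) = (x + 1)*(x + 2)*(x + 3)*(x - 2)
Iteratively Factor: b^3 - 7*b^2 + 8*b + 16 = (b - 4)*(b^2 - 3*b - 4) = (b - 4)^2*(b + 1)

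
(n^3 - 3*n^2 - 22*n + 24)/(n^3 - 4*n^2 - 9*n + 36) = (n^3 - 3*n^2 - 22*n + 24)/(n^3 - 4*n^2 - 9*n + 36)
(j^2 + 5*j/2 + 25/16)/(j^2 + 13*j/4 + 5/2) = (j + 5/4)/(j + 2)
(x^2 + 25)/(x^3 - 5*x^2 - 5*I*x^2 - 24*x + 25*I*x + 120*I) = (x + 5*I)/(x^2 - 5*x - 24)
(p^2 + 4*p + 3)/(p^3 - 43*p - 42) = (p + 3)/(p^2 - p - 42)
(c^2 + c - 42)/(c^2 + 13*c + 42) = (c - 6)/(c + 6)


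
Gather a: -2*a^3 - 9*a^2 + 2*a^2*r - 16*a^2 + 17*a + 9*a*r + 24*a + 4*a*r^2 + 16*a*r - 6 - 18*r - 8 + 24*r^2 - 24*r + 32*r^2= -2*a^3 + a^2*(2*r - 25) + a*(4*r^2 + 25*r + 41) + 56*r^2 - 42*r - 14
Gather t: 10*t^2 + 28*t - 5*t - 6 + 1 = 10*t^2 + 23*t - 5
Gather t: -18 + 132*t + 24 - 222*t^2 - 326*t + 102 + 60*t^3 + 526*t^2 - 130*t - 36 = 60*t^3 + 304*t^2 - 324*t + 72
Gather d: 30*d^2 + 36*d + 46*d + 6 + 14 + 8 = 30*d^2 + 82*d + 28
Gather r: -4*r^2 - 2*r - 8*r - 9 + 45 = -4*r^2 - 10*r + 36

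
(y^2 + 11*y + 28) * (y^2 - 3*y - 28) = y^4 + 8*y^3 - 33*y^2 - 392*y - 784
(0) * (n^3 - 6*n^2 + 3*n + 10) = 0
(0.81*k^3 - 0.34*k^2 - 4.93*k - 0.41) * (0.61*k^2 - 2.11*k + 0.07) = 0.4941*k^5 - 1.9165*k^4 - 2.2332*k^3 + 10.1284*k^2 + 0.52*k - 0.0287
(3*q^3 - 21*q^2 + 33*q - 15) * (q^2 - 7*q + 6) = 3*q^5 - 42*q^4 + 198*q^3 - 372*q^2 + 303*q - 90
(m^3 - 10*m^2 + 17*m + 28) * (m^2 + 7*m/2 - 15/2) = m^5 - 13*m^4/2 - 51*m^3/2 + 325*m^2/2 - 59*m/2 - 210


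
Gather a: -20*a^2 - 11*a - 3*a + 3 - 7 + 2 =-20*a^2 - 14*a - 2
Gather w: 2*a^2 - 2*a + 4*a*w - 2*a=2*a^2 + 4*a*w - 4*a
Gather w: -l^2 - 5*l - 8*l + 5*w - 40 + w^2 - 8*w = -l^2 - 13*l + w^2 - 3*w - 40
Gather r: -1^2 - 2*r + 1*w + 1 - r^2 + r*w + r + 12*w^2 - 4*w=-r^2 + r*(w - 1) + 12*w^2 - 3*w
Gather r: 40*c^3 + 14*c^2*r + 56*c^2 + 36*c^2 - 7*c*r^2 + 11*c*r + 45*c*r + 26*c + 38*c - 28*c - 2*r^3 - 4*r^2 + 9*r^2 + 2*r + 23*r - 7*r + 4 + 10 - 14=40*c^3 + 92*c^2 + 36*c - 2*r^3 + r^2*(5 - 7*c) + r*(14*c^2 + 56*c + 18)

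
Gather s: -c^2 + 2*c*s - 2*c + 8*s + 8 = -c^2 - 2*c + s*(2*c + 8) + 8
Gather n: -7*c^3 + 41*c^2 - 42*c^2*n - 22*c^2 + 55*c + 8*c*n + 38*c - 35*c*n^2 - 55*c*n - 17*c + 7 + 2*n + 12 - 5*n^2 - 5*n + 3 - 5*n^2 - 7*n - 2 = -7*c^3 + 19*c^2 + 76*c + n^2*(-35*c - 10) + n*(-42*c^2 - 47*c - 10) + 20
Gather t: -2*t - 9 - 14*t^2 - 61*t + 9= -14*t^2 - 63*t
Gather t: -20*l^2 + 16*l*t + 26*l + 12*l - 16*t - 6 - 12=-20*l^2 + 38*l + t*(16*l - 16) - 18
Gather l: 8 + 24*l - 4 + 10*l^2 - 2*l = 10*l^2 + 22*l + 4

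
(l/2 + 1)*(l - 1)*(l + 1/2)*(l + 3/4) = l^4/2 + 9*l^3/8 - 3*l^2/16 - 17*l/16 - 3/8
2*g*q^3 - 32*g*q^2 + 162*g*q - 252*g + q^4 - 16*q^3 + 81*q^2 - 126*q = (2*g + q)*(q - 7)*(q - 6)*(q - 3)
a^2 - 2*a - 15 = (a - 5)*(a + 3)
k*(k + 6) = k^2 + 6*k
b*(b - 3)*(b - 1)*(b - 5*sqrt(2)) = b^4 - 5*sqrt(2)*b^3 - 4*b^3 + 3*b^2 + 20*sqrt(2)*b^2 - 15*sqrt(2)*b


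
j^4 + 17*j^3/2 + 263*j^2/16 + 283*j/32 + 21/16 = (j + 1/4)*(j + 1/2)*(j + 7/4)*(j + 6)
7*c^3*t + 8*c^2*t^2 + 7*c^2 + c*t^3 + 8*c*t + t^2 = (c + t)*(7*c + t)*(c*t + 1)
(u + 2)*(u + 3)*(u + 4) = u^3 + 9*u^2 + 26*u + 24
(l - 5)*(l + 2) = l^2 - 3*l - 10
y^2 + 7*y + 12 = (y + 3)*(y + 4)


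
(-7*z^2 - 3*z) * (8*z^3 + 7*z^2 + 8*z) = -56*z^5 - 73*z^4 - 77*z^3 - 24*z^2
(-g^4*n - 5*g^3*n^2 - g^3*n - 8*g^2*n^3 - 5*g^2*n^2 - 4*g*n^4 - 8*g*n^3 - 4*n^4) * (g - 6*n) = -g^5*n + g^4*n^2 - g^4*n + 22*g^3*n^3 + g^3*n^2 + 44*g^2*n^4 + 22*g^2*n^3 + 24*g*n^5 + 44*g*n^4 + 24*n^5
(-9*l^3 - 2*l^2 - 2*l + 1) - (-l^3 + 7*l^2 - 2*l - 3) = -8*l^3 - 9*l^2 + 4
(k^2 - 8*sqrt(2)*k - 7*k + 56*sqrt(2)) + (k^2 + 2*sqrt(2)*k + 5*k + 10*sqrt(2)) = 2*k^2 - 6*sqrt(2)*k - 2*k + 66*sqrt(2)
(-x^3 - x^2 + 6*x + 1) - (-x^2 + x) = -x^3 + 5*x + 1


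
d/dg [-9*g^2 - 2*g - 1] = -18*g - 2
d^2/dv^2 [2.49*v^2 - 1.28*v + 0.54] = 4.98000000000000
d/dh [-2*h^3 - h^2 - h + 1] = -6*h^2 - 2*h - 1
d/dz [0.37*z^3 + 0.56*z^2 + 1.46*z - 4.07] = 1.11*z^2 + 1.12*z + 1.46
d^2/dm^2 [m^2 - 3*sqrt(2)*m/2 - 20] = 2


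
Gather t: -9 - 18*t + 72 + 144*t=126*t + 63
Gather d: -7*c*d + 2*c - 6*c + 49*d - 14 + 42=-4*c + d*(49 - 7*c) + 28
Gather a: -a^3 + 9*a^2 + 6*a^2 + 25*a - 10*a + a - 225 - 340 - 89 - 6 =-a^3 + 15*a^2 + 16*a - 660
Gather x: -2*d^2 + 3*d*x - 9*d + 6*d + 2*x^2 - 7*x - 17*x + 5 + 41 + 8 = -2*d^2 - 3*d + 2*x^2 + x*(3*d - 24) + 54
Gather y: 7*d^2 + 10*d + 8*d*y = 7*d^2 + 8*d*y + 10*d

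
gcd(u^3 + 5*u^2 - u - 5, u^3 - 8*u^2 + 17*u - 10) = u - 1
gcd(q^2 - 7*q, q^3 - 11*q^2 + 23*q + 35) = q - 7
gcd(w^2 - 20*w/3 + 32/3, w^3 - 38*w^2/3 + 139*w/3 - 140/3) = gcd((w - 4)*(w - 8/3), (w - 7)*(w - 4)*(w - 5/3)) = w - 4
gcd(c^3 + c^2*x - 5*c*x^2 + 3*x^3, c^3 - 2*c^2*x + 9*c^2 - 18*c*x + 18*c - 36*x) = 1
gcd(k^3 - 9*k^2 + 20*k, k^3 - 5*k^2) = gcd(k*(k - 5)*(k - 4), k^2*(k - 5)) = k^2 - 5*k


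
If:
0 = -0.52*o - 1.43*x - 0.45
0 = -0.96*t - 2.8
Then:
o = -2.75*x - 0.865384615384615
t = -2.92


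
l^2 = l^2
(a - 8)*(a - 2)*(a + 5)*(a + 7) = a^4 + 2*a^3 - 69*a^2 - 158*a + 560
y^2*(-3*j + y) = -3*j*y^2 + y^3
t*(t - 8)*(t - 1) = t^3 - 9*t^2 + 8*t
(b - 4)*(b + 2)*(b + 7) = b^3 + 5*b^2 - 22*b - 56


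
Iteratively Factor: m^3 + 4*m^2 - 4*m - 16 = (m + 2)*(m^2 + 2*m - 8) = (m - 2)*(m + 2)*(m + 4)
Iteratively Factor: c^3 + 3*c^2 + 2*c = (c + 1)*(c^2 + 2*c) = (c + 1)*(c + 2)*(c)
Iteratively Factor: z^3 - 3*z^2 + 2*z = (z - 2)*(z^2 - z) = z*(z - 2)*(z - 1)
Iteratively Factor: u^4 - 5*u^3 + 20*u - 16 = (u - 4)*(u^3 - u^2 - 4*u + 4) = (u - 4)*(u + 2)*(u^2 - 3*u + 2) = (u - 4)*(u - 1)*(u + 2)*(u - 2)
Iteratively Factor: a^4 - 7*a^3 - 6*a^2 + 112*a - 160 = (a - 5)*(a^3 - 2*a^2 - 16*a + 32) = (a - 5)*(a + 4)*(a^2 - 6*a + 8) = (a - 5)*(a - 4)*(a + 4)*(a - 2)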